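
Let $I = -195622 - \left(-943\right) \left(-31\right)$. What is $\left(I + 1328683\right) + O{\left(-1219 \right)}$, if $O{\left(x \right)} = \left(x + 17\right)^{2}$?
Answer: $2548632$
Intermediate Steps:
$I = -224855$ ($I = -195622 - 29233 = -224855$)
$O{\left(x \right)} = \left(17 + x\right)^{2}$
$\left(I + 1328683\right) + O{\left(-1219 \right)} = \left(-224855 + 1328683\right) + \left(17 - 1219\right)^{2} = 1103828 + \left(-1202\right)^{2} = 1103828 + 1444804 = 2548632$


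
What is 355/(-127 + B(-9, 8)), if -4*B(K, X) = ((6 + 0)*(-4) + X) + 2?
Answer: -710/247 ≈ -2.8745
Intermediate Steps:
B(K, X) = 11/2 - X/4 (B(K, X) = -(((6 + 0)*(-4) + X) + 2)/4 = -((6*(-4) + X) + 2)/4 = -((-24 + X) + 2)/4 = -(-22 + X)/4 = 11/2 - X/4)
355/(-127 + B(-9, 8)) = 355/(-127 + (11/2 - ¼*8)) = 355/(-127 + (11/2 - 2)) = 355/(-127 + 7/2) = 355/(-247/2) = -2/247*355 = -710/247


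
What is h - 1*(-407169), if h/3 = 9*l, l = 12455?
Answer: 743454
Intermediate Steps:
h = 336285 (h = 3*(9*12455) = 3*112095 = 336285)
h - 1*(-407169) = 336285 - 1*(-407169) = 336285 + 407169 = 743454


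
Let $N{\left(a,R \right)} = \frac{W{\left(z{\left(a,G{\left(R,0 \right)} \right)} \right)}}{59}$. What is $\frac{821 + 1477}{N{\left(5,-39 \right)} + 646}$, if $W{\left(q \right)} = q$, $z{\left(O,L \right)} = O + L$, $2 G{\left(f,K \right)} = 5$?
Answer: $\frac{271164}{76243} \approx 3.5566$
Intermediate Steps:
$G{\left(f,K \right)} = \frac{5}{2}$ ($G{\left(f,K \right)} = \frac{1}{2} \cdot 5 = \frac{5}{2}$)
$z{\left(O,L \right)} = L + O$
$N{\left(a,R \right)} = \frac{5}{118} + \frac{a}{59}$ ($N{\left(a,R \right)} = \frac{\frac{5}{2} + a}{59} = \left(\frac{5}{2} + a\right) \frac{1}{59} = \frac{5}{118} + \frac{a}{59}$)
$\frac{821 + 1477}{N{\left(5,-39 \right)} + 646} = \frac{821 + 1477}{\left(\frac{5}{118} + \frac{1}{59} \cdot 5\right) + 646} = \frac{2298}{\left(\frac{5}{118} + \frac{5}{59}\right) + 646} = \frac{2298}{\frac{15}{118} + 646} = \frac{2298}{\frac{76243}{118}} = 2298 \cdot \frac{118}{76243} = \frac{271164}{76243}$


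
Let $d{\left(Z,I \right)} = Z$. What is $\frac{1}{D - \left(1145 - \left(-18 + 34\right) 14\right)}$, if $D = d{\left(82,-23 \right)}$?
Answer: $- \frac{1}{839} \approx -0.0011919$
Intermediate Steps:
$D = 82$
$\frac{1}{D - \left(1145 - \left(-18 + 34\right) 14\right)} = \frac{1}{82 - \left(1145 - \left(-18 + 34\right) 14\right)} = \frac{1}{82 + \left(-1145 + 16 \cdot 14\right)} = \frac{1}{82 + \left(-1145 + 224\right)} = \frac{1}{82 - 921} = \frac{1}{-839} = - \frac{1}{839}$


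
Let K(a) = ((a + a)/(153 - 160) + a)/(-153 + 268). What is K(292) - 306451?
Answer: -49338319/161 ≈ -3.0645e+5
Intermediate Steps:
K(a) = a/161 (K(a) = ((2*a)/(-7) + a)/115 = ((2*a)*(-1/7) + a)*(1/115) = (-2*a/7 + a)*(1/115) = (5*a/7)*(1/115) = a/161)
K(292) - 306451 = (1/161)*292 - 306451 = 292/161 - 306451 = -49338319/161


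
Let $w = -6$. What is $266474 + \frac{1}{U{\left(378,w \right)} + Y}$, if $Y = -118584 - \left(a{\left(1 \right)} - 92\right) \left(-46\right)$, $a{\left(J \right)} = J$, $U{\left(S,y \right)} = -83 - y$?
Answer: $\frac{32735531477}{122847} \approx 2.6647 \cdot 10^{5}$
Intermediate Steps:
$Y = -122770$ ($Y = -118584 - \left(1 - 92\right) \left(-46\right) = -118584 - \left(-91\right) \left(-46\right) = -118584 - 4186 = -122770$)
$266474 + \frac{1}{U{\left(378,w \right)} + Y} = 266474 + \frac{1}{\left(-83 - -6\right) - 122770} = 266474 + \frac{1}{\left(-83 + 6\right) - 122770} = 266474 + \frac{1}{-77 - 122770} = 266474 + \frac{1}{-122847} = 266474 - \frac{1}{122847} = \frac{32735531477}{122847}$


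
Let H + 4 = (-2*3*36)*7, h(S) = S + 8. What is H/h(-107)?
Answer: 1516/99 ≈ 15.313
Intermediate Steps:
h(S) = 8 + S
H = -1516 (H = -4 + (-2*3*36)*7 = -4 - 6*36*7 = -4 - 216*7 = -4 - 1512 = -1516)
H/h(-107) = -1516/(8 - 107) = -1516/(-99) = -1516*(-1/99) = 1516/99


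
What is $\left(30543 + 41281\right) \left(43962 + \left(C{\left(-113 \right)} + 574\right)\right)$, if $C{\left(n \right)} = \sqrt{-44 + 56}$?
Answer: $3198753664 + 143648 \sqrt{3} \approx 3.199 \cdot 10^{9}$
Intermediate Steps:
$C{\left(n \right)} = 2 \sqrt{3}$ ($C{\left(n \right)} = \sqrt{12} = 2 \sqrt{3}$)
$\left(30543 + 41281\right) \left(43962 + \left(C{\left(-113 \right)} + 574\right)\right) = \left(30543 + 41281\right) \left(43962 + \left(2 \sqrt{3} + 574\right)\right) = 71824 \left(43962 + \left(574 + 2 \sqrt{3}\right)\right) = 71824 \left(44536 + 2 \sqrt{3}\right) = 3198753664 + 143648 \sqrt{3}$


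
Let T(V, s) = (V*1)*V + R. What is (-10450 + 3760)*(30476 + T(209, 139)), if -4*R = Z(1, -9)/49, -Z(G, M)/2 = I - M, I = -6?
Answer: -24309416205/49 ≈ -4.9611e+8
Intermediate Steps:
Z(G, M) = 12 + 2*M (Z(G, M) = -2*(-6 - M) = 12 + 2*M)
R = 3/98 (R = -(12 + 2*(-9))/(4*49) = -(12 - 18)/(4*49) = -(-3)/(2*49) = -¼*(-6/49) = 3/98 ≈ 0.030612)
T(V, s) = 3/98 + V² (T(V, s) = (V*1)*V + 3/98 = V*V + 3/98 = V² + 3/98 = 3/98 + V²)
(-10450 + 3760)*(30476 + T(209, 139)) = (-10450 + 3760)*(30476 + (3/98 + 209²)) = -6690*(30476 + (3/98 + 43681)) = -6690*(30476 + 4280741/98) = -6690*7267389/98 = -24309416205/49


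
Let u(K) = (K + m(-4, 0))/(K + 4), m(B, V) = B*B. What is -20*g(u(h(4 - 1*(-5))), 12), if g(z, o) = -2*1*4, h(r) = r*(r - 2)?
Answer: 160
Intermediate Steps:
h(r) = r*(-2 + r)
m(B, V) = B**2
u(K) = (16 + K)/(4 + K) (u(K) = (K + (-4)**2)/(K + 4) = (K + 16)/(4 + K) = (16 + K)/(4 + K))
g(z, o) = -8 (g(z, o) = -2*4 = -8)
-20*g(u(h(4 - 1*(-5))), 12) = -20*(-8) = 160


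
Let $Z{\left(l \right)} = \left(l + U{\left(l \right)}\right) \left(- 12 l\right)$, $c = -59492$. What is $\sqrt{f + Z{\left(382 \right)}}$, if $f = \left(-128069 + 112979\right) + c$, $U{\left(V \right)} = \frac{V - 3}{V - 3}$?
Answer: $i \sqrt{1830254} \approx 1352.9 i$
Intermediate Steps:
$U{\left(V \right)} = 1$ ($U{\left(V \right)} = \frac{-3 + V}{-3 + V} = 1$)
$Z{\left(l \right)} = - 12 l \left(1 + l\right)$ ($Z{\left(l \right)} = \left(l + 1\right) \left(- 12 l\right) = \left(1 + l\right) \left(- 12 l\right) = - 12 l \left(1 + l\right)$)
$f = -74582$ ($f = \left(-128069 + 112979\right) - 59492 = -15090 - 59492 = -74582$)
$\sqrt{f + Z{\left(382 \right)}} = \sqrt{-74582 - 4584 \left(1 + 382\right)} = \sqrt{-74582 - 4584 \cdot 383} = \sqrt{-74582 - 1755672} = \sqrt{-1830254} = i \sqrt{1830254}$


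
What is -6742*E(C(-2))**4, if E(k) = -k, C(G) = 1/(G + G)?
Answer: -3371/128 ≈ -26.336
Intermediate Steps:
C(G) = 1/(2*G)
-6742*E(C(-2))**4 = -6742*(-1/(2*(-2)))**4 = -6742*(-(-1)/(2*2))**4 = -6742*(-1*(-1/4))**4 = -6742*(1/4)**4 = -6742*1/256 = -3371/128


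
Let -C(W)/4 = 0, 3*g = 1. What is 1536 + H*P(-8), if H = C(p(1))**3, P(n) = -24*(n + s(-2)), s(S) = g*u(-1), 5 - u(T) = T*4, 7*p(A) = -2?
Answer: 1536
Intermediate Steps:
g = 1/3 (g = (1/3)*1 = 1/3 ≈ 0.33333)
p(A) = -2/7 (p(A) = (1/7)*(-2) = -2/7)
C(W) = 0 (C(W) = -4*0 = 0)
u(T) = 5 - 4*T (u(T) = 5 - T*4 = 5 - 4*T)
s(S) = 3 (s(S) = (5 - 4*(-1))/3 = (5 + 4)/3 = (1/3)*9 = 3)
P(n) = -72 - 24*n (P(n) = -24*(n + 3) = -24*(3 + n) = -72 - 24*n)
H = 0 (H = 0**3 = 0)
1536 + H*P(-8) = 1536 + 0*(-72 - 24*(-8)) = 1536 + 0*(-72 + 192) = 1536 + 0*120 = 1536 + 0 = 1536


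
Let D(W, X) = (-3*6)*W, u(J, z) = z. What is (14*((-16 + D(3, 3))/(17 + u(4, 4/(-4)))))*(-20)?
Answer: 1225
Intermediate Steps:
D(W, X) = -18*W
(14*((-16 + D(3, 3))/(17 + u(4, 4/(-4)))))*(-20) = (14*((-16 - 18*3)/(17 + 4/(-4))))*(-20) = (14*((-16 - 54)/(17 + 4*(-¼))))*(-20) = (14*(-70/(17 - 1)))*(-20) = (14*(-70/16))*(-20) = (14*(-70*1/16))*(-20) = (14*(-35/8))*(-20) = -245/4*(-20) = 1225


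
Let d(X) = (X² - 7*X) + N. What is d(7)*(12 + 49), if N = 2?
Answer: 122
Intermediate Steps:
d(X) = 2 + X² - 7*X (d(X) = (X² - 7*X) + 2 = 2 + X² - 7*X)
d(7)*(12 + 49) = (2 + 7² - 7*7)*(12 + 49) = (2 + 49 - 49)*61 = 2*61 = 122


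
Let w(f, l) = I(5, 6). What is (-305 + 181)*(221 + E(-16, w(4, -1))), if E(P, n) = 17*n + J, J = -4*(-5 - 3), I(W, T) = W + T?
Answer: -54560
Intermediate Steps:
I(W, T) = T + W
J = 32 (J = -4*(-8) = 32)
w(f, l) = 11 (w(f, l) = 6 + 5 = 11)
E(P, n) = 32 + 17*n (E(P, n) = 17*n + 32 = 32 + 17*n)
(-305 + 181)*(221 + E(-16, w(4, -1))) = (-305 + 181)*(221 + (32 + 17*11)) = -124*(221 + (32 + 187)) = -124*(221 + 219) = -124*440 = -54560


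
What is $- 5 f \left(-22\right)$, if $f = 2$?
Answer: $220$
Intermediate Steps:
$- 5 f \left(-22\right) = \left(-5\right) 2 \left(-22\right) = \left(-10\right) \left(-22\right) = 220$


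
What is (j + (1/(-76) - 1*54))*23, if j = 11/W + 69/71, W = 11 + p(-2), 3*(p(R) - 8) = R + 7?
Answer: -202020661/167276 ≈ -1207.7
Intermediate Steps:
p(R) = 31/3 + R/3 (p(R) = 8 + (R + 7)/3 = 8 + (7 + R)/3 = 8 + (7/3 + R/3) = 31/3 + R/3)
W = 62/3 (W = 11 + (31/3 + (⅓)*(-2)) = 11 + (31/3 - ⅔) = 11 + 29/3 = 62/3 ≈ 20.667)
j = 6621/4402 (j = 11/(62/3) + 69/71 = 11*(3/62) + 69*(1/71) = 33/62 + 69/71 = 6621/4402 ≈ 1.5041)
(j + (1/(-76) - 1*54))*23 = (6621/4402 + (1/(-76) - 1*54))*23 = (6621/4402 + (1*(-1/76) - 54))*23 = (6621/4402 + (-1/76 - 54))*23 = (6621/4402 - 4105/76)*23 = -8783507/167276*23 = -202020661/167276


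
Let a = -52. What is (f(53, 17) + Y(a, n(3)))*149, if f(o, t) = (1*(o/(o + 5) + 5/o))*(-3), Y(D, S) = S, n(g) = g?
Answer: -11175/3074 ≈ -3.6353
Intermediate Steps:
f(o, t) = -15/o - 3*o/(5 + o) (f(o, t) = (1*(o/(5 + o) + 5/o))*(-3) = (1*(5/o + o/(5 + o)))*(-3) = (5/o + o/(5 + o))*(-3) = -15/o - 3*o/(5 + o))
(f(53, 17) + Y(a, n(3)))*149 = (3*(-25 - 1*53² - 5*53)/(53*(5 + 53)) + 3)*149 = (3*(1/53)*(-25 - 1*2809 - 265)/58 + 3)*149 = (3*(1/53)*(1/58)*(-25 - 2809 - 265) + 3)*149 = (3*(1/53)*(1/58)*(-3099) + 3)*149 = (-9297/3074 + 3)*149 = -75/3074*149 = -11175/3074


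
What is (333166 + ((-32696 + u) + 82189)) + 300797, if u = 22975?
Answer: 706431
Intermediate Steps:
(333166 + ((-32696 + u) + 82189)) + 300797 = (333166 + ((-32696 + 22975) + 82189)) + 300797 = (333166 + (-9721 + 82189)) + 300797 = (333166 + 72468) + 300797 = 405634 + 300797 = 706431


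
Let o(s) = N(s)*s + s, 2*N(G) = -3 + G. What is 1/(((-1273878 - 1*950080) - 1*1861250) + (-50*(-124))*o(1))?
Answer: -1/4085208 ≈ -2.4479e-7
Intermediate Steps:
N(G) = -3/2 + G/2 (N(G) = (-3 + G)/2 = -3/2 + G/2)
o(s) = s + s*(-3/2 + s/2) (o(s) = (-3/2 + s/2)*s + s = s*(-3/2 + s/2) + s = s + s*(-3/2 + s/2))
1/(((-1273878 - 1*950080) - 1*1861250) + (-50*(-124))*o(1)) = 1/(((-1273878 - 1*950080) - 1*1861250) + (-50*(-124))*((1/2)*1*(-1 + 1))) = 1/(((-1273878 - 950080) - 1861250) + 6200*((1/2)*1*0)) = 1/((-2223958 - 1861250) + 6200*0) = 1/(-4085208 + 0) = 1/(-4085208) = -1/4085208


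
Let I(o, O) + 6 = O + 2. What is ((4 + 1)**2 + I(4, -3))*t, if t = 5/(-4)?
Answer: -45/2 ≈ -22.500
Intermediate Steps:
t = -5/4 (t = 5*(-1/4) = -5/4 ≈ -1.2500)
I(o, O) = -4 + O (I(o, O) = -6 + (O + 2) = -6 + (2 + O) = -4 + O)
((4 + 1)**2 + I(4, -3))*t = ((4 + 1)**2 + (-4 - 3))*(-5/4) = (5**2 - 7)*(-5/4) = (25 - 7)*(-5/4) = 18*(-5/4) = -45/2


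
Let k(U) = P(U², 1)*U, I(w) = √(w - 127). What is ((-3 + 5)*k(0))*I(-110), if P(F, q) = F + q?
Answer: 0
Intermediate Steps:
I(w) = √(-127 + w)
k(U) = U*(1 + U²) (k(U) = (U² + 1)*U = (1 + U²)*U = U*(1 + U²))
((-3 + 5)*k(0))*I(-110) = ((-3 + 5)*(0 + 0³))*√(-127 - 110) = (2*(0 + 0))*√(-237) = (2*0)*(I*√237) = 0*(I*√237) = 0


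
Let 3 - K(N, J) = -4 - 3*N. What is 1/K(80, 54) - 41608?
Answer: -10277175/247 ≈ -41608.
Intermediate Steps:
K(N, J) = 7 + 3*N (K(N, J) = 3 - (-4 - 3*N) = 3 + (4 + 3*N) = 7 + 3*N)
1/K(80, 54) - 41608 = 1/(7 + 3*80) - 41608 = 1/(7 + 240) - 41608 = 1/247 - 41608 = -10277175/247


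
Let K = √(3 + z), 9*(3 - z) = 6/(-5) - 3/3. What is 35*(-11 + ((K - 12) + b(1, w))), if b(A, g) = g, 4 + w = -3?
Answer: -1050 + 7*√1405/3 ≈ -962.54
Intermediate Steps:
z = 146/45 (z = 3 - (6/(-5) - 3/3)/9 = 3 - (6*(-⅕) - 3*⅓)/9 = 3 - (-6/5 - 1)/9 = 3 - ⅑*(-11/5) = 3 + 11/45 = 146/45 ≈ 3.2444)
w = -7 (w = -4 - 3 = -7)
K = √1405/15 (K = √(3 + 146/45) = √(281/45) = √1405/15 ≈ 2.4989)
35*(-11 + ((K - 12) + b(1, w))) = 35*(-11 + ((√1405/15 - 12) - 7)) = 35*(-11 + ((-12 + √1405/15) - 7)) = 35*(-11 + (-19 + √1405/15)) = 35*(-30 + √1405/15) = -1050 + 7*√1405/3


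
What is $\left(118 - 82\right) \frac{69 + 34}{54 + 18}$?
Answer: $\frac{103}{2} \approx 51.5$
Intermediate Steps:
$\left(118 - 82\right) \frac{69 + 34}{54 + 18} = 36 \cdot \frac{103}{72} = \frac{103}{2}$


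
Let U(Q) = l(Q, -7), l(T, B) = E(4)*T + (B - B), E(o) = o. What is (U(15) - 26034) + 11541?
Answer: -14433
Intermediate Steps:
l(T, B) = 4*T (l(T, B) = 4*T + (B - B) = 4*T + 0 = 4*T)
U(Q) = 4*Q
(U(15) - 26034) + 11541 = (4*15 - 26034) + 11541 = (60 - 26034) + 11541 = -25974 + 11541 = -14433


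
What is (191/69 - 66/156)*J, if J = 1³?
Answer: 4207/1794 ≈ 2.3450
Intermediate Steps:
J = 1
(191/69 - 66/156)*J = (191/69 - 66/156)*1 = (191*(1/69) - 66*1/156)*1 = (191/69 - 11/26)*1 = (4207/1794)*1 = 4207/1794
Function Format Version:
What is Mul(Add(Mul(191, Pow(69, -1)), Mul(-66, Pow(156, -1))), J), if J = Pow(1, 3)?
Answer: Rational(4207, 1794) ≈ 2.3450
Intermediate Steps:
J = 1
Mul(Add(Mul(191, Pow(69, -1)), Mul(-66, Pow(156, -1))), J) = Mul(Add(Mul(191, Pow(69, -1)), Mul(-66, Pow(156, -1))), 1) = Mul(Add(Mul(191, Rational(1, 69)), Mul(-66, Rational(1, 156))), 1) = Mul(Add(Rational(191, 69), Rational(-11, 26)), 1) = Mul(Rational(4207, 1794), 1) = Rational(4207, 1794)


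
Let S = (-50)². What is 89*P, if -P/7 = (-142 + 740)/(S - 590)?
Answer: -186277/955 ≈ -195.05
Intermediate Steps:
S = 2500
P = -2093/955 (P = -7*(-142 + 740)/(2500 - 590) = -4186/1910 = -7*299/955 = -2093/955 ≈ -2.1916)
89*P = 89*(-2093/955) = -186277/955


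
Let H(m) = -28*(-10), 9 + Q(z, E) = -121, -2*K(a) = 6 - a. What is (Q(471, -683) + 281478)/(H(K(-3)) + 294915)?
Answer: 281348/295195 ≈ 0.95309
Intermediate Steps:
K(a) = -3 + a/2 (K(a) = -(6 - a)/2 = -3 + a/2)
Q(z, E) = -130 (Q(z, E) = -9 - 121 = -130)
H(m) = 280
(Q(471, -683) + 281478)/(H(K(-3)) + 294915) = (-130 + 281478)/(280 + 294915) = 281348/295195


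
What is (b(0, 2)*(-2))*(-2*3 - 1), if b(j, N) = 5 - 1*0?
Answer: 70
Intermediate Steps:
b(j, N) = 5 (b(j, N) = 5 + 0 = 5)
(b(0, 2)*(-2))*(-2*3 - 1) = (5*(-2))*(-2*3 - 1) = -10*(-6 - 1) = -10*(-7) = 70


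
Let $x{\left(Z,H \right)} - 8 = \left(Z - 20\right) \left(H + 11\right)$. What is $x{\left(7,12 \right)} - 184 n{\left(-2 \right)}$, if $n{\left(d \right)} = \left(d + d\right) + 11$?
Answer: $-1579$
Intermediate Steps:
$n{\left(d \right)} = 11 + 2 d$ ($n{\left(d \right)} = 2 d + 11 = 11 + 2 d$)
$x{\left(Z,H \right)} = 8 + \left(-20 + Z\right) \left(11 + H\right)$ ($x{\left(Z,H \right)} = 8 + \left(Z - 20\right) \left(H + 11\right) = 8 + \left(-20 + Z\right) \left(11 + H\right)$)
$x{\left(7,12 \right)} - 184 n{\left(-2 \right)} = \left(-212 - 240 + 11 \cdot 7 + 12 \cdot 7\right) - 184 \left(11 + 2 \left(-2\right)\right) = \left(-212 - 240 + 77 + 84\right) - 184 \left(11 - 4\right) = -291 - 1288 = -1579$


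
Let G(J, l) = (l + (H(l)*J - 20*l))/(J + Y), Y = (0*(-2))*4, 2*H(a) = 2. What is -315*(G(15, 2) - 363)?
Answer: 114828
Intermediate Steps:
H(a) = 1 (H(a) = (½)*2 = 1)
Y = 0 (Y = 0*4 = 0)
G(J, l) = (J - 19*l)/J (G(J, l) = (l + (1*J - 20*l))/(J + 0) = (l + (J - 20*l))/J = (J - 19*l)/J)
-315*(G(15, 2) - 363) = -315*((15 - 19*2)/15 - 363) = -315*((15 - 38)/15 - 363) = -315*((1/15)*(-23) - 363) = -315*(-23/15 - 363) = -315*(-5468/15) = 114828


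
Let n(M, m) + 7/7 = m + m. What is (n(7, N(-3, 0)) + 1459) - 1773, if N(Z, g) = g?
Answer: -315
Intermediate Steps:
n(M, m) = -1 + 2*m (n(M, m) = -1 + (m + m) = -1 + 2*m)
(n(7, N(-3, 0)) + 1459) - 1773 = ((-1 + 2*0) + 1459) - 1773 = ((-1 + 0) + 1459) - 1773 = (-1 + 1459) - 1773 = 1458 - 1773 = -315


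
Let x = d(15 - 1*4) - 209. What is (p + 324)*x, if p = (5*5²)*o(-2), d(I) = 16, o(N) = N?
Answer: -14282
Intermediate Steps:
p = -250 (p = (5*5²)*(-2) = (5*25)*(-2) = 125*(-2) = -250)
x = -193 (x = 16 - 209 = -193)
(p + 324)*x = (-250 + 324)*(-193) = 74*(-193) = -14282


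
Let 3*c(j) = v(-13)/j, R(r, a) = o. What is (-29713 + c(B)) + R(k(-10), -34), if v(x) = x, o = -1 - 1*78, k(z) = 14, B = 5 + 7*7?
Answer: -4826317/162 ≈ -29792.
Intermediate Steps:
B = 54 (B = 5 + 49 = 54)
o = -79 (o = -1 - 78 = -79)
R(r, a) = -79
c(j) = -13/(3*j) (c(j) = (-13/j)/3 = -13/(3*j))
(-29713 + c(B)) + R(k(-10), -34) = (-29713 - 13/3/54) - 79 = (-29713 - 13/3*1/54) - 79 = (-29713 - 13/162) - 79 = -4813519/162 - 79 = -4826317/162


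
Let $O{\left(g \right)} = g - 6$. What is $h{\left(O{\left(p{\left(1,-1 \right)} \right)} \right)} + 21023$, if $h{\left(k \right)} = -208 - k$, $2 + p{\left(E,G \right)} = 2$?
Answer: $20821$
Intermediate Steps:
$p{\left(E,G \right)} = 0$ ($p{\left(E,G \right)} = -2 + 2 = 0$)
$O{\left(g \right)} = -6 + g$ ($O{\left(g \right)} = g - 6 = -6 + g$)
$h{\left(O{\left(p{\left(1,-1 \right)} \right)} \right)} + 21023 = \left(-208 - \left(-6 + 0\right)\right) + 21023 = \left(-208 - -6\right) + 21023 = \left(-208 + 6\right) + 21023 = -202 + 21023 = 20821$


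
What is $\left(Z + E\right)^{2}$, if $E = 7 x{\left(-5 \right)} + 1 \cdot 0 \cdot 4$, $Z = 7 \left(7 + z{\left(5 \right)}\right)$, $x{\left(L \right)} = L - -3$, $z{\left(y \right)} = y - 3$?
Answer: $2401$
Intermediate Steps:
$z{\left(y \right)} = -3 + y$
$x{\left(L \right)} = 3 + L$ ($x{\left(L \right)} = L + 3 = 3 + L$)
$Z = 63$ ($Z = 7 \left(7 + \left(-3 + 5\right)\right) = 7 \left(7 + 2\right) = 7 \cdot 9 = 63$)
$E = -14$ ($E = 7 \left(3 - 5\right) + 1 \cdot 0 \cdot 4 = 7 \left(-2\right) + 0 \cdot 4 = -14 + 0 = -14$)
$\left(Z + E\right)^{2} = \left(63 - 14\right)^{2} = 49^{2} = 2401$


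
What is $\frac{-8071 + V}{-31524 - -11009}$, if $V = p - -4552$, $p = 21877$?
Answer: $- \frac{18358}{20515} \approx -0.89486$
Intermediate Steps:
$V = 26429$ ($V = 21877 - -4552 = 21877 + 4552 = 26429$)
$\frac{-8071 + V}{-31524 - -11009} = \frac{-8071 + 26429}{-31524 - -11009} = \frac{18358}{-31524 + \left(-15 + 11024\right)} = \frac{18358}{-31524 + 11009} = \frac{18358}{-20515} = 18358 \left(- \frac{1}{20515}\right) = - \frac{18358}{20515}$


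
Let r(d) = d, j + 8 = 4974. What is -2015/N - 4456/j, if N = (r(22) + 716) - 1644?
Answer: 2984677/2249598 ≈ 1.3268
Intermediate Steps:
j = 4966 (j = -8 + 4974 = 4966)
N = -906 (N = (22 + 716) - 1644 = 738 - 1644 = -906)
-2015/N - 4456/j = -2015/(-906) - 4456/4966 = -2015*(-1/906) - 4456*1/4966 = 2015/906 - 2228/2483 = 2984677/2249598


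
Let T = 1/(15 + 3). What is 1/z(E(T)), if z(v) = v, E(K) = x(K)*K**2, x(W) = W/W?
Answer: 324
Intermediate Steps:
T = 1/18 ≈ 0.055556
x(W) = 1
E(K) = K**2 (E(K) = 1*K**2 = K**2)
1/z(E(T)) = 1/((1/18)**2) = 1/(1/324) = 324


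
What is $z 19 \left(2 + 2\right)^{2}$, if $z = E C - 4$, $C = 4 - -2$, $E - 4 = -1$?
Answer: $4256$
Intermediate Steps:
$E = 3$ ($E = 4 - 1 = 3$)
$C = 6$ ($C = 4 + 2 = 6$)
$z = 14$ ($z = 3 \cdot 6 - 4 = 18 - 4 = 14$)
$z 19 \left(2 + 2\right)^{2} = 14 \cdot 19 \left(2 + 2\right)^{2} = 266 \cdot 4^{2} = 266 \cdot 16 = 4256$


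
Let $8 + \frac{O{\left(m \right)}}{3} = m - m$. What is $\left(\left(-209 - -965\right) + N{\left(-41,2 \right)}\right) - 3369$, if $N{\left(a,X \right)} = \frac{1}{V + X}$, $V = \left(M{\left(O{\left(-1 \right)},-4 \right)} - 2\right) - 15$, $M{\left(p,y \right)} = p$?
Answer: $- \frac{101908}{39} \approx -2613.0$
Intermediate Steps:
$O{\left(m \right)} = -24$ ($O{\left(m \right)} = -24 + 3 \left(m - m\right) = -24 + 3 \cdot 0 = -24 + 0 = -24$)
$V = -41$ ($V = \left(-24 - 2\right) - 15 = -26 - 15 = -41$)
$N{\left(a,X \right)} = \frac{1}{-41 + X}$
$\left(\left(-209 - -965\right) + N{\left(-41,2 \right)}\right) - 3369 = \left(\left(-209 - -965\right) + \frac{1}{-41 + 2}\right) - 3369 = \left(\left(-209 + 965\right) + \frac{1}{-39}\right) - 3369 = \left(756 - \frac{1}{39}\right) - 3369 = \frac{29483}{39} - 3369 = - \frac{101908}{39}$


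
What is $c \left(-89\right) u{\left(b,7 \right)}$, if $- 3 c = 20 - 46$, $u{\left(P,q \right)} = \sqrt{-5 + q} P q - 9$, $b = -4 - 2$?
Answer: $6942 + 32396 \sqrt{2} \approx 52757.0$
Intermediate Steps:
$b = -6$ ($b = -4 - 2 = -6$)
$u{\left(P,q \right)} = -9 + P q \sqrt{-5 + q}$ ($u{\left(P,q \right)} = P \sqrt{-5 + q} q - 9 = P q \sqrt{-5 + q} - 9 = -9 + P q \sqrt{-5 + q}$)
$c = \frac{26}{3}$ ($c = - \frac{20 - 46}{3} = \left(- \frac{1}{3}\right) \left(-26\right) = \frac{26}{3} \approx 8.6667$)
$c \left(-89\right) u{\left(b,7 \right)} = \frac{26}{3} \left(-89\right) \left(-9 - 42 \sqrt{-5 + 7}\right) = - \frac{2314 \left(-9 - 42 \sqrt{2}\right)}{3} = 6942 + 32396 \sqrt{2}$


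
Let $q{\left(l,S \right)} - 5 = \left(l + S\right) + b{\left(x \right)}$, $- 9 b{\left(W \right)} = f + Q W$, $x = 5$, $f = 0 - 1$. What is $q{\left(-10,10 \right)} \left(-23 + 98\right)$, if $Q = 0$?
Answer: $\frac{1150}{3} \approx 383.33$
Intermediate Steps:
$f = -1$ ($f = 0 - 1 = -1$)
$b{\left(W \right)} = \frac{1}{9}$ ($b{\left(W \right)} = - \frac{-1 + 0 W}{9} = - \frac{-1 + 0}{9} = \left(- \frac{1}{9}\right) \left(-1\right) = \frac{1}{9}$)
$q{\left(l,S \right)} = \frac{46}{9} + S + l$ ($q{\left(l,S \right)} = 5 + \left(\left(l + S\right) + \frac{1}{9}\right) = 5 + \left(\left(S + l\right) + \frac{1}{9}\right) = 5 + \left(\frac{1}{9} + S + l\right) = \frac{46}{9} + S + l$)
$q{\left(-10,10 \right)} \left(-23 + 98\right) = \left(\frac{46}{9} + 10 - 10\right) \left(-23 + 98\right) = \frac{46}{9} \cdot 75 = \frac{1150}{3}$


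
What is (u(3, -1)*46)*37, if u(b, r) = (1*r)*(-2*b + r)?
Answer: 11914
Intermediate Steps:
u(b, r) = r*(r - 2*b)
(u(3, -1)*46)*37 = (-(-1 - 2*3)*46)*37 = (-(-1 - 6)*46)*37 = (-1*(-7)*46)*37 = (7*46)*37 = 322*37 = 11914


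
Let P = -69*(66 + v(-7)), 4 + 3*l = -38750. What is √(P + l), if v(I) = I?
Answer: I*√16989 ≈ 130.34*I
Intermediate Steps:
l = -12918 (l = -4/3 + (⅓)*(-38750) = -4/3 - 38750/3 = -12918)
P = -4071 (P = -69*(66 - 7) = -69*59 = -4071)
√(P + l) = √(-4071 - 12918) = √(-16989) = I*√16989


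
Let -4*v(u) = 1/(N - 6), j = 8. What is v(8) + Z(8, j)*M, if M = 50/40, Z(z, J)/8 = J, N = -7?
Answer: 4161/52 ≈ 80.019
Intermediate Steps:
Z(z, J) = 8*J
M = 5/4 (M = 50*(1/40) = 5/4 ≈ 1.2500)
v(u) = 1/52 (v(u) = -1/(4*(-7 - 6)) = -1/4/(-13) = -1/4*(-1/13) = 1/52)
v(8) + Z(8, j)*M = 1/52 + (8*8)*(5/4) = 1/52 + 64*(5/4) = 1/52 + 80 = 4161/52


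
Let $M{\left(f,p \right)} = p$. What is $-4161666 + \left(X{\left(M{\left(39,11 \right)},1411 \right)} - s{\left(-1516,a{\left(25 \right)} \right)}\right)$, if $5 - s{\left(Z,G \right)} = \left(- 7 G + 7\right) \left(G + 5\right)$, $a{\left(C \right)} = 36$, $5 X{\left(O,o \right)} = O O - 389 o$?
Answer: $- \frac{21407338}{5} \approx -4.2815 \cdot 10^{6}$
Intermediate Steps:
$X{\left(O,o \right)} = - \frac{389 o}{5} + \frac{O^{2}}{5}$ ($X{\left(O,o \right)} = \frac{O O - 389 o}{5} = \frac{O^{2} - 389 o}{5} = - \frac{389 o}{5} + \frac{O^{2}}{5}$)
$s{\left(Z,G \right)} = 5 - \left(5 + G\right) \left(7 - 7 G\right)$ ($s{\left(Z,G \right)} = 5 - \left(- 7 G + 7\right) \left(G + 5\right) = 5 - \left(7 - 7 G\right) \left(5 + G\right) = 5 - \left(5 + G\right) \left(7 - 7 G\right)$)
$-4161666 + \left(X{\left(M{\left(39,11 \right)},1411 \right)} - s{\left(-1516,a{\left(25 \right)} \right)}\right) = -4161666 - \left(\frac{548729}{5} + 1008 + 9072 - \frac{121}{5}\right) = -4161666 + \left(\left(- \frac{548879}{5} + \frac{1}{5} \cdot 121\right) - \left(-30 + 7 \cdot 1296 + 1008\right)\right) = -4161666 + \left(\left(- \frac{548879}{5} + \frac{121}{5}\right) - \left(-30 + 9072 + 1008\right)\right) = -4161666 - \frac{599008}{5} = - \frac{21407338}{5}$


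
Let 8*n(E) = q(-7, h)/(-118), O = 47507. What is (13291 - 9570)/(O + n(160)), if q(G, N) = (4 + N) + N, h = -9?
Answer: 1756312/22423311 ≈ 0.078325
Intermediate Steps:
q(G, N) = 4 + 2*N
n(E) = 7/472 (n(E) = ((4 + 2*(-9))/(-118))/8 = ((4 - 18)*(-1/118))/8 = (-14*(-1/118))/8 = (⅛)*(7/59) = 7/472)
(13291 - 9570)/(O + n(160)) = (13291 - 9570)/(47507 + 7/472) = 3721/(22423311/472) = 3721*(472/22423311) = 1756312/22423311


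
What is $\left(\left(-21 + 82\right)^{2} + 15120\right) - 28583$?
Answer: $-9742$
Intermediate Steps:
$\left(\left(-21 + 82\right)^{2} + 15120\right) - 28583 = \left(61^{2} + 15120\right) - 28583 = \left(3721 + 15120\right) - 28583 = 18841 - 28583 = -9742$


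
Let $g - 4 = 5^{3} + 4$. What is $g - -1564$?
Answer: $1697$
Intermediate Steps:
$g = 133$ ($g = 4 + \left(5^{3} + 4\right) = 4 + \left(125 + 4\right) = 4 + 129 = 133$)
$g - -1564 = 133 - -1564 = 133 + 1564 = 1697$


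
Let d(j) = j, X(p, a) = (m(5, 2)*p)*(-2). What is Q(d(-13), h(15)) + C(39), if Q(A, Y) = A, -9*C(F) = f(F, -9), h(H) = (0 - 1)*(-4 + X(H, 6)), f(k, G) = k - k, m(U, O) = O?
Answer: -13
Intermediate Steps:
X(p, a) = -4*p (X(p, a) = (2*p)*(-2) = -4*p)
f(k, G) = 0
h(H) = 4 + 4*H (h(H) = (0 - 1)*(-4 - 4*H) = -(-4 - 4*H) = 4 + 4*H)
C(F) = 0 (C(F) = -⅑*0 = 0)
Q(d(-13), h(15)) + C(39) = -13 + 0 = -13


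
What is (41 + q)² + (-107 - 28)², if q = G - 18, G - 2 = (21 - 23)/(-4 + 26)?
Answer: 2280301/121 ≈ 18845.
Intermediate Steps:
G = 21/11 (G = 2 + (21 - 23)/(-4 + 26) = 2 - 2/22 = 2 - 2*1/22 = 2 - 1/11 = 21/11 ≈ 1.9091)
q = -177/11 (q = 21/11 - 18 = -177/11 ≈ -16.091)
(41 + q)² + (-107 - 28)² = (41 - 177/11)² + (-107 - 28)² = (274/11)² + (-135)² = 75076/121 + 18225 = 2280301/121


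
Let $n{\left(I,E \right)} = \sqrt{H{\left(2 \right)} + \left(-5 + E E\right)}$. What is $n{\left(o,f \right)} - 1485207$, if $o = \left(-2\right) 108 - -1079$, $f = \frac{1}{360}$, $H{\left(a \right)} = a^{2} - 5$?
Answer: $-1485207 + \frac{i \sqrt{777599}}{360} \approx -1.4852 \cdot 10^{6} + 2.4495 i$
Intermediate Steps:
$H{\left(a \right)} = -5 + a^{2}$
$f = \frac{1}{360} \approx 0.0027778$
$o = 863$ ($o = -216 + 1079 = 863$)
$n{\left(I,E \right)} = \sqrt{-6 + E^{2}}$ ($n{\left(I,E \right)} = \sqrt{\left(-5 + 2^{2}\right) + \left(-5 + E E\right)} = \sqrt{\left(-5 + 4\right) + \left(-5 + E^{2}\right)} = \sqrt{-1 + \left(-5 + E^{2}\right)} = \sqrt{-6 + E^{2}}$)
$n{\left(o,f \right)} - 1485207 = \sqrt{-6 + \left(\frac{1}{360}\right)^{2}} - 1485207 = \sqrt{-6 + \frac{1}{129600}} - 1485207 = \sqrt{- \frac{777599}{129600}} - 1485207 = \frac{i \sqrt{777599}}{360} - 1485207 = -1485207 + \frac{i \sqrt{777599}}{360}$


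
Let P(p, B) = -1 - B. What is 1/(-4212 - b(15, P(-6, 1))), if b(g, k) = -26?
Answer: -1/4186 ≈ -0.00023889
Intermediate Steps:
1/(-4212 - b(15, P(-6, 1))) = 1/(-4212 - 1*(-26)) = 1/(-4212 + 26) = 1/(-4186) = -1/4186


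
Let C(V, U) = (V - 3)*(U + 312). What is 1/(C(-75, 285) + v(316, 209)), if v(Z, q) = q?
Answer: -1/46357 ≈ -2.1572e-5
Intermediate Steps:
C(V, U) = (-3 + V)*(312 + U)
1/(C(-75, 285) + v(316, 209)) = 1/((-936 - 3*285 + 312*(-75) + 285*(-75)) + 209) = 1/((-936 - 855 - 23400 - 21375) + 209) = 1/(-46566 + 209) = 1/(-46357) = -1/46357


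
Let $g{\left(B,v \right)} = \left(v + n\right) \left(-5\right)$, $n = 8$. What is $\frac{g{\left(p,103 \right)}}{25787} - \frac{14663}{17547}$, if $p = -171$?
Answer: $- \frac{387853366}{452484489} \approx -0.85716$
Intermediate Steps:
$g{\left(B,v \right)} = -40 - 5 v$ ($g{\left(B,v \right)} = \left(v + 8\right) \left(-5\right) = \left(8 + v\right) \left(-5\right) = -40 - 5 v$)
$\frac{g{\left(p,103 \right)}}{25787} - \frac{14663}{17547} = \frac{-40 - 515}{25787} - \frac{14663}{17547} = \left(-40 - 515\right) \frac{1}{25787} - \frac{14663}{17547} = \left(-555\right) \frac{1}{25787} - \frac{14663}{17547} = - \frac{555}{25787} - \frac{14663}{17547} = - \frac{387853366}{452484489}$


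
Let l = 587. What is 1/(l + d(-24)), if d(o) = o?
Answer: 1/563 ≈ 0.0017762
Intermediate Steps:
1/(l + d(-24)) = 1/(587 - 24) = 1/563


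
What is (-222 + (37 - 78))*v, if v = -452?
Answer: 118876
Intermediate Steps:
(-222 + (37 - 78))*v = (-222 + (37 - 78))*(-452) = (-222 - 41)*(-452) = -263*(-452) = 118876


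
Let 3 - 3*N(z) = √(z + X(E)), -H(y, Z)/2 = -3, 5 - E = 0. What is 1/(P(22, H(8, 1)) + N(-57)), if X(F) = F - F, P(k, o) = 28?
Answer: 87/2542 + I*√57/2542 ≈ 0.034225 + 0.00297*I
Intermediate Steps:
E = 5 (E = 5 - 1*0 = 5 + 0 = 5)
H(y, Z) = 6 (H(y, Z) = -2*(-3) = 6)
X(F) = 0
N(z) = 1 - √z/3 (N(z) = 1 - √(z + 0)/3 = 1 - √z/3)
1/(P(22, H(8, 1)) + N(-57)) = 1/(28 + (1 - I*√57/3)) = 1/(29 - I*√57/3)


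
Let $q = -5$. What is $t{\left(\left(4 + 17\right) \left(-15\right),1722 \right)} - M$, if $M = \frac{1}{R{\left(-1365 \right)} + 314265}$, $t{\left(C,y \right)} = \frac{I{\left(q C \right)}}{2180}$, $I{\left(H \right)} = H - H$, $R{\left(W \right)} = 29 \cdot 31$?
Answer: $- \frac{1}{315164} \approx -3.173 \cdot 10^{-6}$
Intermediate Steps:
$R{\left(W \right)} = 899$
$I{\left(H \right)} = 0$
$t{\left(C,y \right)} = 0$ ($t{\left(C,y \right)} = \frac{0}{2180} = 0 \cdot \frac{1}{2180} = 0$)
$M = \frac{1}{315164}$ ($M = \frac{1}{899 + 314265} = \frac{1}{315164} \approx 3.173 \cdot 10^{-6}$)
$t{\left(\left(4 + 17\right) \left(-15\right),1722 \right)} - M = 0 - \frac{1}{315164} = - \frac{1}{315164}$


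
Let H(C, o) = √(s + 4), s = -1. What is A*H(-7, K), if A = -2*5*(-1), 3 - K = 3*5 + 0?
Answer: 10*√3 ≈ 17.320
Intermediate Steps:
K = -12 (K = 3 - (3*5 + 0) = 3 - (15 + 0) = 3 - 1*15 = 3 - 15 = -12)
H(C, o) = √3 (H(C, o) = √(-1 + 4) = √3)
A = 10 (A = -10*(-1) = 10)
A*H(-7, K) = 10*√3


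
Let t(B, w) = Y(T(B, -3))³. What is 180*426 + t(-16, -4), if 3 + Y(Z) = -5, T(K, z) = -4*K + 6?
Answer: 76168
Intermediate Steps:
T(K, z) = 6 - 4*K
Y(Z) = -8 (Y(Z) = -3 - 5 = -8)
t(B, w) = -512 (t(B, w) = (-8)³ = -512)
180*426 + t(-16, -4) = 180*426 - 512 = 76680 - 512 = 76168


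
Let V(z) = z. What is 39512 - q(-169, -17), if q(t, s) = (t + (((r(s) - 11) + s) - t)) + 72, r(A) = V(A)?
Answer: 39485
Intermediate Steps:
r(A) = A
q(t, s) = 61 + 2*s (q(t, s) = (t + (((s - 11) + s) - t)) + 72 = (t + (((-11 + s) + s) - t)) + 72 = (t + ((-11 + 2*s) - t)) + 72 = (t + (-11 - t + 2*s)) + 72 = (-11 + 2*s) + 72 = 61 + 2*s)
39512 - q(-169, -17) = 39512 - (61 + 2*(-17)) = 39512 - (61 - 34) = 39512 - 1*27 = 39512 - 27 = 39485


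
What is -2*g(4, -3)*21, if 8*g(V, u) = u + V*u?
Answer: 315/4 ≈ 78.750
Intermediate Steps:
g(V, u) = u/8 + V*u/8 (g(V, u) = (u + V*u)/8 = u/8 + V*u/8)
-2*g(4, -3)*21 = -(-3)*(1 + 4)/4*21 = -(-3)*5/4*21 = -2*(-15/8)*21 = (15/4)*21 = 315/4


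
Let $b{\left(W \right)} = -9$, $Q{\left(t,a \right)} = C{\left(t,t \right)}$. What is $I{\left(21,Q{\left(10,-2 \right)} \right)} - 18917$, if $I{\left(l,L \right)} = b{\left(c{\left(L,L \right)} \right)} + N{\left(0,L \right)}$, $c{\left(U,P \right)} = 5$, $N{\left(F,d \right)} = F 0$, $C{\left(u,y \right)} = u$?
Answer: $-18926$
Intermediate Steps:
$N{\left(F,d \right)} = 0$
$Q{\left(t,a \right)} = t$
$I{\left(l,L \right)} = -9$ ($I{\left(l,L \right)} = -9 + 0 = -9$)
$I{\left(21,Q{\left(10,-2 \right)} \right)} - 18917 = -9 - 18917 = -18926$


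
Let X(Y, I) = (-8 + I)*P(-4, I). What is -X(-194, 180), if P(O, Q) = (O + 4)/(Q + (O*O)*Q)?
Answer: 0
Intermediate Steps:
P(O, Q) = (4 + O)/(Q + Q*O²) (P(O, Q) = (4 + O)/(Q + O²*Q) = (4 + O)/(Q + Q*O²))
X(Y, I) = 0 (X(Y, I) = (-8 + I)*((4 - 4)/(I*(1 + (-4)²))) = (-8 + I)*(0/(I*(1 + 16))) = (-8 + I)*(0/(I*17)) = (-8 + I)*((1/17)*0/I) = (-8 + I)*0 = 0)
-X(-194, 180) = -1*0 = 0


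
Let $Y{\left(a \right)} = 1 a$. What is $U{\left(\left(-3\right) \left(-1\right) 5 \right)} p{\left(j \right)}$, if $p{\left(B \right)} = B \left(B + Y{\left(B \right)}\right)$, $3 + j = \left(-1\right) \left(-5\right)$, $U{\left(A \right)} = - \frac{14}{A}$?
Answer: $- \frac{112}{15} \approx -7.4667$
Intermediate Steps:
$Y{\left(a \right)} = a$
$j = 2$ ($j = -3 - -5 = -3 + 5 = 2$)
$p{\left(B \right)} = 2 B^{2}$ ($p{\left(B \right)} = B \left(B + B\right) = B 2 B = 2 B^{2}$)
$U{\left(\left(-3\right) \left(-1\right) 5 \right)} p{\left(j \right)} = - \frac{14}{\left(-3\right) \left(-1\right) 5} \cdot 2 \cdot 2^{2} = - \frac{14}{3 \cdot 5} \cdot 2 \cdot 4 = - \frac{14}{15} \cdot 8 = \left(-14\right) \frac{1}{15} \cdot 8 = \left(- \frac{14}{15}\right) 8 = - \frac{112}{15}$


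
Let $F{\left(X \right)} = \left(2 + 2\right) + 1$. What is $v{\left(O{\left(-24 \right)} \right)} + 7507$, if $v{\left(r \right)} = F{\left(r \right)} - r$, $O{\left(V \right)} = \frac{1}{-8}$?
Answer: $\frac{60097}{8} \approx 7512.1$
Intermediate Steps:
$O{\left(V \right)} = - \frac{1}{8}$
$F{\left(X \right)} = 5$ ($F{\left(X \right)} = 4 + 1 = 5$)
$v{\left(r \right)} = 5 - r$
$v{\left(O{\left(-24 \right)} \right)} + 7507 = \left(5 - - \frac{1}{8}\right) + 7507 = \left(5 + \frac{1}{8}\right) + 7507 = \frac{41}{8} + 7507 = \frac{60097}{8}$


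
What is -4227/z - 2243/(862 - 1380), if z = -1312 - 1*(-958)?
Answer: 248634/15281 ≈ 16.271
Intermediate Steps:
z = -354 (z = -1312 + 958 = -354)
-4227/z - 2243/(862 - 1380) = -4227/(-354) - 2243/(862 - 1380) = -4227*(-1/354) - 2243/(-518) = 1409/118 - 2243*(-1/518) = 1409/118 + 2243/518 = 248634/15281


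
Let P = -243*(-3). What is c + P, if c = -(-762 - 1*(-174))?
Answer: 1317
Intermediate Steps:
P = 729
c = 588 (c = -(-762 + 174) = -1*(-588) = 588)
c + P = 588 + 729 = 1317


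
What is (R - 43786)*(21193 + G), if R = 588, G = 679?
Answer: -944826656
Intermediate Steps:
(R - 43786)*(21193 + G) = (588 - 43786)*(21193 + 679) = -43198*21872 = -944826656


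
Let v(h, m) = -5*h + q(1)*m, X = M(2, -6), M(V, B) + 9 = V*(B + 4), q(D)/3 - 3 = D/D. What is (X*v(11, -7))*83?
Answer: 149981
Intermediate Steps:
q(D) = 12 (q(D) = 9 + 3*(D/D) = 9 + 3*1 = 9 + 3 = 12)
M(V, B) = -9 + V*(4 + B) (M(V, B) = -9 + V*(B + 4) = -9 + V*(4 + B))
X = -13 (X = -9 + 4*2 - 6*2 = -9 + 8 - 12 = -13)
v(h, m) = -5*h + 12*m
(X*v(11, -7))*83 = -13*(-5*11 + 12*(-7))*83 = -13*(-55 - 84)*83 = -13*(-139)*83 = 1807*83 = 149981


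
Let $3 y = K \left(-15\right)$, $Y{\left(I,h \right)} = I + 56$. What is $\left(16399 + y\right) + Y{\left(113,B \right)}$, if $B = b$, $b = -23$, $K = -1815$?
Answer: $25643$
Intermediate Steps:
$B = -23$
$Y{\left(I,h \right)} = 56 + I$
$y = 9075$ ($y = \frac{\left(-1815\right) \left(-15\right)}{3} = \frac{1}{3} \cdot 27225 = 9075$)
$\left(16399 + y\right) + Y{\left(113,B \right)} = \left(16399 + 9075\right) + \left(56 + 113\right) = 25474 + 169 = 25643$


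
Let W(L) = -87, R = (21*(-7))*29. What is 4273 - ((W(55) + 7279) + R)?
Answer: 1344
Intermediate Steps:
R = -4263 (R = -147*29 = -4263)
4273 - ((W(55) + 7279) + R) = 4273 - ((-87 + 7279) - 4263) = 4273 - (7192 - 4263) = 4273 - 1*2929 = 4273 - 2929 = 1344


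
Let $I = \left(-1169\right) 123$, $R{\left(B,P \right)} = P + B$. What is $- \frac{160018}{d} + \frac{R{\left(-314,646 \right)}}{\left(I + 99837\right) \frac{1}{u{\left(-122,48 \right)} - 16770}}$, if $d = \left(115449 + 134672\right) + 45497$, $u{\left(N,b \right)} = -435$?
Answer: $\frac{28025916033}{216540185} \approx 129.43$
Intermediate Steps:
$R{\left(B,P \right)} = B + P$
$I = -143787$
$d = 295618$ ($d = 250121 + 45497 = 295618$)
$- \frac{160018}{d} + \frac{R{\left(-314,646 \right)}}{\left(I + 99837\right) \frac{1}{u{\left(-122,48 \right)} - 16770}} = - \frac{160018}{295618} + \frac{-314 + 646}{\left(-143787 + 99837\right) \frac{1}{-435 - 16770}} = \left(-160018\right) \frac{1}{295618} + \frac{332}{\left(-43950\right) \frac{1}{-17205}} = - \frac{80009}{147809} + \frac{332}{\left(-43950\right) \left(- \frac{1}{17205}\right)} = - \frac{80009}{147809} + \frac{332}{\frac{2930}{1147}} = - \frac{80009}{147809} + 332 \cdot \frac{1147}{2930} = - \frac{80009}{147809} + \frac{190402}{1465} = \frac{28025916033}{216540185}$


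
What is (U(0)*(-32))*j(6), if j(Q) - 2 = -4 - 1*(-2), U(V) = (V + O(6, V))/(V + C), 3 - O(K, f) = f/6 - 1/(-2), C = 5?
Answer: 0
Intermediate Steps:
O(K, f) = 5/2 - f/6 (O(K, f) = 3 - (f/6 - 1/(-2)) = 3 - (f*(1/6) - 1*(-1/2)) = 3 - (f/6 + 1/2) = 3 - (1/2 + f/6) = 3 + (-1/2 - f/6) = 5/2 - f/6)
U(V) = (5/2 + 5*V/6)/(5 + V) (U(V) = (V + (5/2 - V/6))/(V + 5) = (5/2 + 5*V/6)/(5 + V))
j(Q) = 0 (j(Q) = 2 + (-4 - 1*(-2)) = 2 + (-4 + 2) = 2 - 2 = 0)
(U(0)*(-32))*j(6) = ((5*(3 + 0)/(6*(5 + 0)))*(-32))*0 = (((5/6)*3/5)*(-32))*0 = (((5/6)*(1/5)*3)*(-32))*0 = ((1/2)*(-32))*0 = -16*0 = 0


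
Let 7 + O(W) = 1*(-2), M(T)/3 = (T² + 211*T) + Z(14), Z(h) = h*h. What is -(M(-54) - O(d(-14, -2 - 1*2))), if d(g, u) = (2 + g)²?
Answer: 24837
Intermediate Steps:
Z(h) = h²
M(T) = 588 + 3*T² + 633*T (M(T) = 3*((T² + 211*T) + 14²) = 3*((T² + 211*T) + 196) = 3*(196 + T² + 211*T) = 588 + 3*T² + 633*T)
O(W) = -9 (O(W) = -7 + 1*(-2) = -7 - 2 = -9)
-(M(-54) - O(d(-14, -2 - 1*2))) = -((588 + 3*(-54)² + 633*(-54)) - 1*(-9)) = -((588 + 3*2916 - 34182) + 9) = -((588 + 8748 - 34182) + 9) = -(-24846 + 9) = -1*(-24837) = 24837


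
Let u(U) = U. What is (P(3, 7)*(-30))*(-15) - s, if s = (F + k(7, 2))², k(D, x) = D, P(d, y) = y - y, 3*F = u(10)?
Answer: -961/9 ≈ -106.78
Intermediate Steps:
F = 10/3 (F = (⅓)*10 = 10/3 ≈ 3.3333)
P(d, y) = 0
s = 961/9 (s = (10/3 + 7)² = (31/3)² = 961/9 ≈ 106.78)
(P(3, 7)*(-30))*(-15) - s = (0*(-30))*(-15) - 1*961/9 = 0*(-15) - 961/9 = 0 - 961/9 = -961/9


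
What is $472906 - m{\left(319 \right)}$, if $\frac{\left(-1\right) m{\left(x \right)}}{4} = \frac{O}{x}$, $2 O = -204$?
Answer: $\frac{150856606}{319} \approx 4.729 \cdot 10^{5}$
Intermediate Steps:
$O = -102$ ($O = \frac{1}{2} \left(-204\right) = -102$)
$m{\left(x \right)} = \frac{408}{x}$ ($m{\left(x \right)} = - 4 \left(- \frac{102}{x}\right) = \frac{408}{x}$)
$472906 - m{\left(319 \right)} = 472906 - \frac{408}{319} = \frac{150856606}{319}$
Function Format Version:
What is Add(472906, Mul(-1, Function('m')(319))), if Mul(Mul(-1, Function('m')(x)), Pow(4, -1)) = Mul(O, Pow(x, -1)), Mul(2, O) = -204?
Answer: Rational(150856606, 319) ≈ 4.7290e+5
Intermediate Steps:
O = -102 (O = Mul(Rational(1, 2), -204) = -102)
Function('m')(x) = Mul(408, Pow(x, -1)) (Function('m')(x) = Mul(-4, Mul(-102, Pow(x, -1))) = Mul(408, Pow(x, -1)))
Add(472906, Mul(-1, Function('m')(319))) = Add(472906, Mul(-1, Mul(408, Pow(319, -1)))) = Add(472906, Mul(-1, Mul(408, Rational(1, 319)))) = Add(472906, Mul(-1, Rational(408, 319))) = Add(472906, Rational(-408, 319)) = Rational(150856606, 319)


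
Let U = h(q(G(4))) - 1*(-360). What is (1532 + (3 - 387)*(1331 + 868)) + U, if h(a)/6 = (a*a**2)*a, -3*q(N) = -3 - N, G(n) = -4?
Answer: -22748146/27 ≈ -8.4252e+5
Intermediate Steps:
q(N) = 1 + N/3 (q(N) = -(-3 - N)/3 = 1 + N/3)
h(a) = 6*a**4 (h(a) = 6*((a*a**2)*a) = 6*(a**3*a) = 6*a**4)
U = 9722/27 (U = 6*(1 + (1/3)*(-4))**4 - 1*(-360) = 6*(1 - 4/3)**4 + 360 = 6*(-1/3)**4 + 360 = 6*(1/81) + 360 = 2/27 + 360 = 9722/27 ≈ 360.07)
(1532 + (3 - 387)*(1331 + 868)) + U = (1532 + (3 - 387)*(1331 + 868)) + 9722/27 = (1532 - 384*2199) + 9722/27 = (1532 - 844416) + 9722/27 = -842884 + 9722/27 = -22748146/27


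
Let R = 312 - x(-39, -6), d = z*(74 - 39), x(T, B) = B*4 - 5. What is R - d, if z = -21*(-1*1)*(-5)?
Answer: 4016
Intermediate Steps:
z = -105 (z = -(-21)*(-5) = -21*5 = -105)
x(T, B) = -5 + 4*B (x(T, B) = 4*B - 5 = -5 + 4*B)
d = -3675 (d = -105*(74 - 39) = -105*35 = -3675)
R = 341 (R = 312 - (-5 + 4*(-6)) = 312 - (-5 - 24) = 312 - 1*(-29) = 312 + 29 = 341)
R - d = 341 - 1*(-3675) = 341 + 3675 = 4016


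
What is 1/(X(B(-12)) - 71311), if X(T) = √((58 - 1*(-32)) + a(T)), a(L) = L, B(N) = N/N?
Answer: -71311/5085258630 - √91/5085258630 ≈ -1.4025e-5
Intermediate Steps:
B(N) = 1
X(T) = √(90 + T) (X(T) = √((58 - 1*(-32)) + T) = √((58 + 32) + T) = √(90 + T))
1/(X(B(-12)) - 71311) = 1/(√(90 + 1) - 71311) = 1/(√91 - 71311) = 1/(-71311 + √91)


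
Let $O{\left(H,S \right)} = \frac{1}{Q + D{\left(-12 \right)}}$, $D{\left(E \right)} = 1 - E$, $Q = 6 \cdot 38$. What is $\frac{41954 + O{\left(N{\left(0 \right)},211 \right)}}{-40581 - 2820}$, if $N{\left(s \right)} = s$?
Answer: $- \frac{146535}{151589} \approx -0.96666$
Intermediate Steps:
$Q = 228$
$O{\left(H,S \right)} = \frac{1}{241}$ ($O{\left(H,S \right)} = \frac{1}{228 + \left(1 - -12\right)} = \frac{1}{228 + \left(1 + 12\right)} = \frac{1}{228 + 13} = \frac{1}{241}$)
$\frac{41954 + O{\left(N{\left(0 \right)},211 \right)}}{-40581 - 2820} = \frac{41954 + \frac{1}{241}}{-40581 - 2820} = \frac{10110915}{241 \left(-43401\right)} = \frac{10110915}{241} \left(- \frac{1}{43401}\right) = - \frac{146535}{151589}$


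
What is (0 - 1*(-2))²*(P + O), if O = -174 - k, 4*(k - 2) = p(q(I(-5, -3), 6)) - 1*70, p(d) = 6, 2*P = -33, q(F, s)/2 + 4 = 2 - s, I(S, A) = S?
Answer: -706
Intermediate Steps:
q(F, s) = -4 - 2*s (q(F, s) = -8 + 2*(2 - s) = -8 + (4 - 2*s) = -4 - 2*s)
P = -33/2 (P = (½)*(-33) = -33/2 ≈ -16.500)
k = -14 (k = 2 + (6 - 1*70)/4 = 2 + (6 - 70)/4 = 2 + (¼)*(-64) = 2 - 16 = -14)
O = -160 (O = -174 - 1*(-14) = -174 + 14 = -160)
(0 - 1*(-2))²*(P + O) = (0 - 1*(-2))²*(-33/2 - 160) = (0 + 2)²*(-353/2) = 2²*(-353/2) = 4*(-353/2) = -706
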